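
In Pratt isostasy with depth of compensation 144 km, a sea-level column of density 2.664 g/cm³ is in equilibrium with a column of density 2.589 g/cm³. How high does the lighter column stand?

ρ_ref D = ρ (D + h) → h = D (ρ_ref − ρ)/ρ.
h = 144 km × (2.664 − 2.589)/2.589 = 4.17 km.

4.17 km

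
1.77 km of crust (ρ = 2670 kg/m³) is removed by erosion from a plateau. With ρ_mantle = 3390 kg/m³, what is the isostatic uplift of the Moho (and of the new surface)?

Unloading: uplift u = e ρ_c/ρ_m = 1.77 km × 2670/3390 = 1.39 km.

1.39 km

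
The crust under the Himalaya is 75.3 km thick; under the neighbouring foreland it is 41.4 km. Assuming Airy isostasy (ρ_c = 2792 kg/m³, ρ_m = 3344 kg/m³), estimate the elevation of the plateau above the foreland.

5.6 km

Excess crust Δ = 75.3 km − 41.4 km = 33.9 km, split between elevation h and root r with h + r = Δ.
Airy balance ρ_c h = (ρ_m − ρ_c) r gives r = h ρ_c/(ρ_m − ρ_c), so h (1 + ρ_c/(ρ_m − ρ_c)) = Δ, i.e. h = Δ (ρ_m − ρ_c)/ρ_m.
h = 33.9 km × 552/3344 = 5.6 km.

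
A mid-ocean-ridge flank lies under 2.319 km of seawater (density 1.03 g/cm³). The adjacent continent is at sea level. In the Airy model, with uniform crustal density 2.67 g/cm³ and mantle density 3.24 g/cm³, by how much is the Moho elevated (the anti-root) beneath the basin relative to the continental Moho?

For local isostatic compensation: replacing crust with seawater at the top is compensated by replacing crust with mantle at the base: d (ρ_c − ρ_w) = a (ρ_m − ρ_c).
a = d (ρ_c − ρ_w)/(ρ_m − ρ_c) = 2.319 km × 1.64/0.57 = 6.67 km.

6.67 km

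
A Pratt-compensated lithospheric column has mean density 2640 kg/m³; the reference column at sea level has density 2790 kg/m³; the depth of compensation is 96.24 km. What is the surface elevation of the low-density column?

5.47 km

ρ_ref D = ρ (D + h) → h = D (ρ_ref − ρ)/ρ.
h = 96.24 km × (2790 − 2640)/2640 = 5.47 km.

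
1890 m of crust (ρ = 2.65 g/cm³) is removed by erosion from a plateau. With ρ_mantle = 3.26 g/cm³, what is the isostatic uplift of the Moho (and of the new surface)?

1540 m

Unloading: uplift u = e ρ_c/ρ_m = 1890 m × 2.65/3.26 = 1540 m.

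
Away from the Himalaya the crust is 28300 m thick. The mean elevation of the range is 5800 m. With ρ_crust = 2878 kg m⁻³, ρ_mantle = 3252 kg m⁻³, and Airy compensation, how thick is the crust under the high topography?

Root depth r = h ρ_c / (ρ_m − ρ_c) = 5800 m × 2878 / 374 = 44630 m.
Total thickness = T + h + r = 28300 m + 5800 m + 44630 m = 78700 m.

78700 m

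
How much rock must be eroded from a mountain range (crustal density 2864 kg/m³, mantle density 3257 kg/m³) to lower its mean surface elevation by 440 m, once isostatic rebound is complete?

3650 m

Net drop Δ = e − u = e − e ρ_c/ρ_m = e (ρ_m − ρ_c)/ρ_m.
e = Δ ρ_m/(ρ_m − ρ_c) = 440 m × 3257/393 = 3650 m.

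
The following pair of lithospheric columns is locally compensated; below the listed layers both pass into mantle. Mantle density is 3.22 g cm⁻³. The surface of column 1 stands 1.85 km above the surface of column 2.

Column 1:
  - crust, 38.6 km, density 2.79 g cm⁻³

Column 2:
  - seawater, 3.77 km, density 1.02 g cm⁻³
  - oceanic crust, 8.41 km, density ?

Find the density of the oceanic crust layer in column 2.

Take the compensation level at the base of the deeper column (depth z_c below the surface of column 1) and equate Σ ρ_i t_i down to z_c; mantle fills any gap and the z_c terms cancel.
Column 1: 38.6×2.79 + (z_c − 38.6)×3.22
Column 2: 1.85×0 + 3.77×1.02 + 8.41×ρ + (z_c − 1.85 − 12.18)×3.22
The z_c×3.22 term appears on both sides and cancels. Collect the known terms of each column as K = Σ(ρt)_known − 3.22 × (depth of known layers): K_1 = 107.694 − 3.22×38.6 = −16.598; K_2 = 3.8454 − 3.22×(1.85 + 12.18) = −41.3312.
Balance: K_1 = K_2 + 8.41×ρ, so ρ = (K_1 − K_2)/8.41 = 24.7332/8.41 = 2.94 g cm⁻³.

2.94 g cm⁻³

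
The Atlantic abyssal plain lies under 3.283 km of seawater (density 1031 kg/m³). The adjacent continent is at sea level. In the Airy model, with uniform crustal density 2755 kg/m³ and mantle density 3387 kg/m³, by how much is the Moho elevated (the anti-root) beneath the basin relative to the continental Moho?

8.96 km

Isostatic balance requires: replacing crust with seawater at the top is compensated by replacing crust with mantle at the base: d (ρ_c − ρ_w) = a (ρ_m − ρ_c).
a = d (ρ_c − ρ_w)/(ρ_m − ρ_c) = 3.283 km × 1724/632 = 8.96 km.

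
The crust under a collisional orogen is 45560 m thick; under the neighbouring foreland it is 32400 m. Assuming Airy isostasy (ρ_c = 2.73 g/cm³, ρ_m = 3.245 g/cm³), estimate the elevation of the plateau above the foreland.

Excess crust Δ = 45560 m − 32400 m = 13160 m, split between elevation h and root r with h + r = Δ.
Airy balance ρ_c h = (ρ_m − ρ_c) r gives r = h ρ_c/(ρ_m − ρ_c), so h (1 + ρ_c/(ρ_m − ρ_c)) = Δ, i.e. h = Δ (ρ_m − ρ_c)/ρ_m.
h = 13160 m × 0.515/3.245 = 2090 m.

2090 m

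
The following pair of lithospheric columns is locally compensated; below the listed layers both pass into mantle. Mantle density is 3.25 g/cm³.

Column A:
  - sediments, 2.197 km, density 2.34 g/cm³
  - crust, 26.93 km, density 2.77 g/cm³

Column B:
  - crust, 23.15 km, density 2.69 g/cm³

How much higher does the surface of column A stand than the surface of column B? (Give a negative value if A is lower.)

For any compensation level in the mantle, the mantle terms cancel and isostasy reduces to e = (Σt_A − Σt_B) − (Σ(ρt)_A − Σ(ρt)_B) / ρ_m.
Σt_A = 29.127 km; Σt_B = 23.15 km; Σ(ρt)_A = 79.73708; Σ(ρt)_B = 62.2735 (in km·g/cm³).
e = (29.127 − 23.15) − (79.73708 − 62.2735) / 3.25 = 0.604 km.

0.604 km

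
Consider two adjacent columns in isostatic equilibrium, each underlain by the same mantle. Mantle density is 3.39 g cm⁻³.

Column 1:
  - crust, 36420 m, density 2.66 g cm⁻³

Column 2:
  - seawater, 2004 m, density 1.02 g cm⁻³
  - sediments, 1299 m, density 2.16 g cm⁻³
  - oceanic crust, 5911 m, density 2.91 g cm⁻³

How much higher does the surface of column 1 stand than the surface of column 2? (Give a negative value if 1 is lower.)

5130 m

For any compensation level in the mantle, the mantle terms cancel and isostasy reduces to e = (Σt_1 − Σt_2) − (Σ(ρt)_1 − Σ(ρt)_2) / ρ_m.
Σt_1 = 36420 m; Σt_2 = 9214 m; Σ(ρt)_1 = 96877.2; Σ(ρt)_2 = 22050.93 (in m·g cm⁻³).
e = (36420 − 9214) − (96877.2 − 22050.93) / 3.39 = 5130 m.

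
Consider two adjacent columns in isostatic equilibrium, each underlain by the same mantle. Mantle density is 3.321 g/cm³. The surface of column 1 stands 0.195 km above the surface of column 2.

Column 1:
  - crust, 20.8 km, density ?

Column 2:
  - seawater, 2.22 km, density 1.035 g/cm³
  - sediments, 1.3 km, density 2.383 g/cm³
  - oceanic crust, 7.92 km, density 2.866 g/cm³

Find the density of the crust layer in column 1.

Take the compensation level at the base of the deeper column (depth z_c below the surface of column 1) and equate Σ ρ_i t_i down to z_c; mantle fills any gap and the z_c terms cancel.
Column 1: 20.8×ρ + (z_c − 20.8)×3.321
Column 2: 0.195×0 + 2.22×1.035 + 1.3×2.383 + 7.92×2.866 + (z_c − 0.195 − 11.44)×3.321
The z_c×3.321 term appears on both sides and cancels. Collect the known terms of each column as K = Σ(ρt)_known − 3.321 × (depth of known layers): K_1 = 0 − 3.321×20.8 = −69.0768; K_2 = 28.09432 − 3.321×(0.195 + 11.44) = −10.545515.
Balance: K_1 + 20.8×ρ = K_2, so ρ = (K_2 − K_1)/20.8 = 58.5313/20.8 = 2.81 g/cm³.

2.81 g/cm³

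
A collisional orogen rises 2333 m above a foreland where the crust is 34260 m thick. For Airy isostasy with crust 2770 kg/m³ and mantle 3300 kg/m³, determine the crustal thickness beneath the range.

48800 m

Root depth r = h ρ_c / (ρ_m − ρ_c) = 2333 m × 2770 / 530 = 12190 m.
Total thickness = T + h + r = 34260 m + 2333 m + 12190 m = 48800 m.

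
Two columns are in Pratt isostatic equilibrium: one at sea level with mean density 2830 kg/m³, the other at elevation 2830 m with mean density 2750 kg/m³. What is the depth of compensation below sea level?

97300 m

ρ_ref D = ρ (D + h) → D (ρ_ref − ρ) = ρ h.
D = ρ h/(ρ_ref − ρ) = 2750 × 2830 m/(2830 − 2750) = 97300 m.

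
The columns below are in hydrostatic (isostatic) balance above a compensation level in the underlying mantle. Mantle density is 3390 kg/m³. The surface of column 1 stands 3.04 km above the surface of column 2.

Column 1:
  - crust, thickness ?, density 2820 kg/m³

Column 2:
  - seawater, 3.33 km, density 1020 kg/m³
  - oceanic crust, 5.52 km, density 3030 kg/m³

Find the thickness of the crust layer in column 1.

35.4 km

Take the compensation level at the base of the deeper column (depth z_c below the surface of column 1) and equate Σ ρ_i t_i down to z_c; mantle fills any gap and the z_c terms cancel.
Column 1: x×2820 + (z_c − 0 − x)×3390
Column 2: 3.04×0 + 3.33×1020 + 5.52×3030 + (z_c − 3.04 − 8.85)×3390
The z_c×3390 term appears on both sides and cancels. Collect the known terms of each column as K = Σ(ρt)_known − 3390 × (depth of known layers): K_1 = 0 − 3390×0 = 0; K_2 = 20122.2 − 3390×(3.04 + 8.85) = −20184.9.
Balance: K_1 − x×(3390 − 2820) = K_2, so x = (K_1 − K_2)/(3390 − 2820) = 20184.9/570 = 35.4 km.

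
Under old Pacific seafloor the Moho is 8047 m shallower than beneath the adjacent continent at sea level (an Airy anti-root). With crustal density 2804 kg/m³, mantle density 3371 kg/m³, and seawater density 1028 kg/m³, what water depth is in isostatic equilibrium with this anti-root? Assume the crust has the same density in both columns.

2570 m

Replacing a thickness d of crust by seawater at the top must be balanced by replacing crust with mantle at the base: d (ρ_c − ρ_w) = a (ρ_m − ρ_c).
d = a (ρ_m − ρ_c)/(ρ_c − ρ_w) = 8047 m × 567/1776 = 2570 m.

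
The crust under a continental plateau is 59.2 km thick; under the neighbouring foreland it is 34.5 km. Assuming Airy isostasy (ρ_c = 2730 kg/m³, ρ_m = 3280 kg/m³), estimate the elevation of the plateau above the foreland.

Excess crust Δ = 59.2 km − 34.5 km = 24.7 km, split between elevation h and root r with h + r = Δ.
Airy balance ρ_c h = (ρ_m − ρ_c) r gives r = h ρ_c/(ρ_m − ρ_c), so h (1 + ρ_c/(ρ_m − ρ_c)) = Δ, i.e. h = Δ (ρ_m − ρ_c)/ρ_m.
h = 24.7 km × 550/3280 = 4.14 km.

4.14 km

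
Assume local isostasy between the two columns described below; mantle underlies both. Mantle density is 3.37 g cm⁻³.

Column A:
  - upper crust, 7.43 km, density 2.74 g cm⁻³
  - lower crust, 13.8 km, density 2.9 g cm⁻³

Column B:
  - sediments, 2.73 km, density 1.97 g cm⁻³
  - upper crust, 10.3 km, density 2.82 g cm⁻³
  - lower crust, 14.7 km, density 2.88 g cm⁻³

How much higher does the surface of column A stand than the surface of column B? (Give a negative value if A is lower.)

−1.64 km

For any compensation level in the mantle, the mantle terms cancel and isostasy reduces to e = (Σt_A − Σt_B) − (Σ(ρt)_A − Σ(ρt)_B) / ρ_m.
Σt_A = 21.23 km; Σt_B = 27.73 km; Σ(ρt)_A = 60.3782; Σ(ρt)_B = 76.7601 (in km·g cm⁻³).
e = (21.23 − 27.73) − (60.3782 − 76.7601) / 3.37 = −1.64 km.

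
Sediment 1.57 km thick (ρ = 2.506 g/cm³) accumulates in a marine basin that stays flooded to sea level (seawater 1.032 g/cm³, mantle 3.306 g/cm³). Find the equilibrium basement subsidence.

Submarine loading: the sediment displaces seawater, and the subsidence is in turn flooded, so s (ρ_m − ρ_w) = t (ρ_sed − ρ_w).
s = 1.57 km × (2.506 − 1.032) / (3.306 − 1.032) = 1.02 km.

1.02 km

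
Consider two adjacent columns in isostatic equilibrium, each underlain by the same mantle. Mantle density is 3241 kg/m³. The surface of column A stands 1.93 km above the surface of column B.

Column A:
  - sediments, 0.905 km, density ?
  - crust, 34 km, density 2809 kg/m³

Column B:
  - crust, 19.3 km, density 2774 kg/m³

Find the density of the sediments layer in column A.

Take the compensation level at the base of the deeper column (depth z_c below the surface of column A) and equate Σ ρ_i t_i down to z_c; mantle fills any gap and the z_c terms cancel.
Column A: 0.905×ρ + 34×2809 + (z_c − 34.905)×3241
Column B: 1.93×0 + 19.3×2774 + (z_c − 1.93 − 19.3)×3241
The z_c×3241 term appears on both sides and cancels. Collect the known terms of each column as K = Σ(ρt)_known − 3241 × (depth of known layers): K_A = 95506 − 3241×34.905 = −17621.105; K_B = 53538.2 − 3241×(1.93 + 19.3) = −15268.23.
Balance: K_A + 0.905×ρ = K_B, so ρ = (K_B − K_A)/0.905 = 2352.88/0.905 = 2600 kg/m³.

2600 kg/m³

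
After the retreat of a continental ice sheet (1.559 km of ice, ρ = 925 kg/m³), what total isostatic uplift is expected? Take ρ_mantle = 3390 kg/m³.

0.425 km

Removing the load lets mantle flow back in; uplift u satisfies ρ_ice t = ρ_m u.
u = t ρ_ice/ρ_m = 1.559 km × 925/3390 = 0.425 km.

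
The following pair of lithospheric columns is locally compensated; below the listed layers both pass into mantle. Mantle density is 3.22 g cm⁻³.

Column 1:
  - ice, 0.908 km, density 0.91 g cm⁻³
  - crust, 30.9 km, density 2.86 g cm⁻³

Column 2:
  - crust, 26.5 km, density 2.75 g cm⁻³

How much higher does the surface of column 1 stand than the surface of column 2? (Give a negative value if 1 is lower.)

For any compensation level in the mantle, the mantle terms cancel and isostasy reduces to e = (Σt_1 − Σt_2) − (Σ(ρt)_1 − Σ(ρt)_2) / ρ_m.
Σt_1 = 31.808 km; Σt_2 = 26.5 km; Σ(ρt)_1 = 89.20028; Σ(ρt)_2 = 72.875 (in km·g cm⁻³).
e = (31.808 − 26.5) − (89.20028 − 72.875) / 3.22 = 0.238 km.

0.238 km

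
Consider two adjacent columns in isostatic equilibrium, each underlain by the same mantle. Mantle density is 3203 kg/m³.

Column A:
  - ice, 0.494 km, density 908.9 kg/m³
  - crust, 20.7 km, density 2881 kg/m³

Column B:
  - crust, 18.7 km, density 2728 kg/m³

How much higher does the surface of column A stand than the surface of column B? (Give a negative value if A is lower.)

For any compensation level in the mantle, the mantle terms cancel and isostasy reduces to e = (Σt_A − Σt_B) − (Σ(ρt)_A − Σ(ρt)_B) / ρ_m.
Σt_A = 21.194 km; Σt_B = 18.7 km; Σ(ρt)_A = 60085.6966; Σ(ρt)_B = 51013.6 (in km·kg/m³).
e = (21.194 − 18.7) − (60085.6966 − 51013.6) / 3203 = −0.338 km.

−0.338 km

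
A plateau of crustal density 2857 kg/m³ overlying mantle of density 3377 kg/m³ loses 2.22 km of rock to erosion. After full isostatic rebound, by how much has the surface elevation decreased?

Rebound u = e ρ_c/ρ_m = 2.22 km × 2857/3377 = 1.878 km.
Net surface drop = e − u = 2.22 km − 1.878 km = e (ρ_m − ρ_c)/ρ_m = 0.342 km.

0.342 km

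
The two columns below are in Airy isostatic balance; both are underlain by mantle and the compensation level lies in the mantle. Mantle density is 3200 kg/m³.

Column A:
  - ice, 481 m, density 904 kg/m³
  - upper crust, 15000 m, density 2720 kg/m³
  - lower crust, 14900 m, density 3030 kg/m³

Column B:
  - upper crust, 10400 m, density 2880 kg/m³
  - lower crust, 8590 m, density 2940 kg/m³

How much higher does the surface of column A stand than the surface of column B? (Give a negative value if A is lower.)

1650 m

For any compensation level in the mantle, the mantle terms cancel and isostasy reduces to e = (Σt_A − Σt_B) − (Σ(ρt)_A − Σ(ρt)_B) / ρ_m.
Σt_A = 30381 m; Σt_B = 18990 m; Σ(ρt)_A = 86381824; Σ(ρt)_B = 55206600 (in m·kg/m³).
e = (30381 − 18990) − (86381824 − 55206600) / 3200 = 1650 m.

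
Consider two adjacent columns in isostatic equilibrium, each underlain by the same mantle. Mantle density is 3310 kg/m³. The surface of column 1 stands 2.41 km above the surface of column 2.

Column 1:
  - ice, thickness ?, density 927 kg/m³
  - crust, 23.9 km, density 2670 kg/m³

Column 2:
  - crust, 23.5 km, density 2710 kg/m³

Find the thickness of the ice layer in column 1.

2.85 km

Take the compensation level at the base of the deeper column (depth z_c below the surface of column 1) and equate Σ ρ_i t_i down to z_c; mantle fills any gap and the z_c terms cancel.
Column 1: x×927 + 23.9×2670 + (z_c − 23.9 − x)×3310
Column 2: 2.41×0 + 23.5×2710 + (z_c − 2.41 − 23.5)×3310
The z_c×3310 term appears on both sides and cancels. Collect the known terms of each column as K = Σ(ρt)_known − 3310 × (depth of known layers): K_1 = 63813 − 3310×23.9 = −15296; K_2 = 63685 − 3310×(2.41 + 23.5) = −22077.1.
Balance: K_1 − x×(3310 − 927) = K_2, so x = (K_1 − K_2)/(3310 − 927) = 6781.1/2383 = 2.85 km.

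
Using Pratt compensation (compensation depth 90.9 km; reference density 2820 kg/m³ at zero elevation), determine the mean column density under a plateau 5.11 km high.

2670 kg/m³

Pratt balance: ρ_ref D = ρ (D + h).
ρ = ρ_ref D/(D + h) = 2820 × 90.9 km/(90.9 km + 5.11 km) = 2670 kg/m³.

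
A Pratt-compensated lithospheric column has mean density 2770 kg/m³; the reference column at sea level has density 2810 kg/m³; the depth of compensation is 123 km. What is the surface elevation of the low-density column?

1.78 km

ρ_ref D = ρ (D + h) → h = D (ρ_ref − ρ)/ρ.
h = 123 km × (2810 − 2770)/2770 = 1.78 km.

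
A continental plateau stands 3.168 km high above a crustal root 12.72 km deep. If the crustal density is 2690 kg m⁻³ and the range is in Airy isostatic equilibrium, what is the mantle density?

3360 kg m⁻³

Airy balance: ρ_c h = (ρ_m − ρ_c) r → ρ_m = ρ_c (1 + h/r).
ρ_m = 2690 × (1 + 3.168 km/12.72 km) = 3360 kg m⁻³.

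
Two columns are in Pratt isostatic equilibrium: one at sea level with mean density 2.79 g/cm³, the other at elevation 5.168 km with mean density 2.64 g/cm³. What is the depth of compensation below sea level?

91 km

ρ_ref D = ρ (D + h) → D (ρ_ref − ρ) = ρ h.
D = ρ h/(ρ_ref − ρ) = 2.64 × 5.168 km/(2.79 − 2.64) = 91 km.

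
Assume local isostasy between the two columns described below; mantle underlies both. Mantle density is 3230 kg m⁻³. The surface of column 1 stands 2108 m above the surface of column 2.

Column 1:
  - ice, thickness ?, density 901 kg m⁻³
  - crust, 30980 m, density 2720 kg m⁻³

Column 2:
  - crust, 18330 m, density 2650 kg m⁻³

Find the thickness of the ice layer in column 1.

Take the compensation level at the base of the deeper column (depth z_c below the surface of column 1) and equate Σ ρ_i t_i down to z_c; mantle fills any gap and the z_c terms cancel.
Column 1: x×901 + 30980×2720 + (z_c − 30980 − x)×3230
Column 2: 2108×0 + 18330×2650 + (z_c − 2108 − 18330)×3230
The z_c×3230 term appears on both sides and cancels. Collect the known terms of each column as K = Σ(ρt)_known − 3230 × (depth of known layers): K_1 = 84265600 − 3230×30980 = −15799800; K_2 = 48574500 − 3230×(2108 + 18330) = −17440240.
Balance: K_1 − x×(3230 − 901) = K_2, so x = (K_1 − K_2)/(3230 − 901) = 1640440/2329 = 704 m.

704 m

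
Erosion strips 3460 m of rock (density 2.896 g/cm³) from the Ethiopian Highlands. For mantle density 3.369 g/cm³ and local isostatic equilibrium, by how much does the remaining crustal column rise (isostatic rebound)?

2970 m

Unloading: uplift u = e ρ_c/ρ_m = 3460 m × 2.896/3.369 = 2970 m.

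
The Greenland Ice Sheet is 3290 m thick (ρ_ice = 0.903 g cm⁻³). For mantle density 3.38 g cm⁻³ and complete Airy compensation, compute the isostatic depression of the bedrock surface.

879 m

Balancing pressure at the compensation depth: the ice load ρ_ice t is balanced by mantle displaced below, ρ_m s.
s = t ρ_ice / ρ_m = 3290 m × 0.903/3.38 = 879 m.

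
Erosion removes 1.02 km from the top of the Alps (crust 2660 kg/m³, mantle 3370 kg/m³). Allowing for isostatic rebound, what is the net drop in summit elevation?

Rebound u = e ρ_c/ρ_m = 1.02 km × 2660/3370 = 0.8051 km.
Net surface drop = e − u = 1.02 km − 0.8051 km = e (ρ_m − ρ_c)/ρ_m = 0.215 km.

0.215 km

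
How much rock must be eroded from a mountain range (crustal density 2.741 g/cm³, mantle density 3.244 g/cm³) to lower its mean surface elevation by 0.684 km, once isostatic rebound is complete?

4.41 km

Net drop Δ = e − u = e − e ρ_c/ρ_m = e (ρ_m − ρ_c)/ρ_m.
e = Δ ρ_m/(ρ_m − ρ_c) = 0.684 km × 3.244/0.503 = 4.41 km.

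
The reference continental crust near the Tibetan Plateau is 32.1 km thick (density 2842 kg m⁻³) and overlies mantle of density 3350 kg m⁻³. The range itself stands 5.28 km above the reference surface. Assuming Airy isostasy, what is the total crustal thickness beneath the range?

Root depth r = h ρ_c / (ρ_m − ρ_c) = 5.28 km × 2842 / 508 = 29.54 km.
Total thickness = T + h + r = 32.1 km + 5.28 km + 29.54 km = 66.9 km.

66.9 km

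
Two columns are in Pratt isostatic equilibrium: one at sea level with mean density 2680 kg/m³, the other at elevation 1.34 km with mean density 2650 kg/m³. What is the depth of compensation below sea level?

ρ_ref D = ρ (D + h) → D (ρ_ref − ρ) = ρ h.
D = ρ h/(ρ_ref − ρ) = 2650 × 1.34 km/(2680 − 2650) = 118 km.

118 km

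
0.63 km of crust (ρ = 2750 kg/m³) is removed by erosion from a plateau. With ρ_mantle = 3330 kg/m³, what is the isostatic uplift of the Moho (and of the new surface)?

0.52 km

Unloading: uplift u = e ρ_c/ρ_m = 0.63 km × 2750/3330 = 0.52 km.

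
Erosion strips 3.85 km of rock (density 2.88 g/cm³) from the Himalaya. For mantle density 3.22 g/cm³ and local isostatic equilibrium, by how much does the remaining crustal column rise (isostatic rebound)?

3.44 km

Unloading: uplift u = e ρ_c/ρ_m = 3.85 km × 2.88/3.22 = 3.44 km.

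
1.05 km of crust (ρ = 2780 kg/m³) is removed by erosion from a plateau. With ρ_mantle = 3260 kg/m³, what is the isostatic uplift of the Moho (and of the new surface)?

Unloading: uplift u = e ρ_c/ρ_m = 1.05 km × 2780/3260 = 0.895 km.

0.895 km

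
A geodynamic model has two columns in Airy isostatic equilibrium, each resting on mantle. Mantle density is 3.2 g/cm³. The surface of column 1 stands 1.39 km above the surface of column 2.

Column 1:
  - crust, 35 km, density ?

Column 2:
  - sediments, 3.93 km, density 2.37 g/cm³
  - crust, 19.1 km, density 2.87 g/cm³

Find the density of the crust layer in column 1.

2.8 g/cm³

Take the compensation level at the base of the deeper column (depth z_c below the surface of column 1) and equate Σ ρ_i t_i down to z_c; mantle fills any gap and the z_c terms cancel.
Column 1: 35×ρ + (z_c − 35)×3.2
Column 2: 1.39×0 + 3.93×2.37 + 19.1×2.87 + (z_c − 1.39 − 23.03)×3.2
The z_c×3.2 term appears on both sides and cancels. Collect the known terms of each column as K = Σ(ρt)_known − 3.2 × (depth of known layers): K_1 = 0 − 3.2×35 = −112; K_2 = 64.1311 − 3.2×(1.39 + 23.03) = −14.0129.
Balance: K_1 + 35×ρ = K_2, so ρ = (K_2 − K_1)/35 = 97.9871/35 = 2.8 g/cm³.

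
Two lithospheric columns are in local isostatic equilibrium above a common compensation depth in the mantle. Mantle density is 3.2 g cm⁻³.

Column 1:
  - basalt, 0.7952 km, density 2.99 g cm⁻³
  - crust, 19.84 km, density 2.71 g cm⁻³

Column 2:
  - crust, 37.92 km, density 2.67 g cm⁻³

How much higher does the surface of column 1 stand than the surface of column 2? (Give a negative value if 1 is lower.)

−3.19 km

For any compensation level in the mantle, the mantle terms cancel and isostasy reduces to e = (Σt_1 − Σt_2) − (Σ(ρt)_1 − Σ(ρt)_2) / ρ_m.
Σt_1 = 20.6352 km; Σt_2 = 37.92 km; Σ(ρt)_1 = 56.144048; Σ(ρt)_2 = 101.2464 (in km·g cm⁻³).
e = (20.6352 − 37.92) − (56.144048 − 101.2464) / 3.2 = −3.19 km.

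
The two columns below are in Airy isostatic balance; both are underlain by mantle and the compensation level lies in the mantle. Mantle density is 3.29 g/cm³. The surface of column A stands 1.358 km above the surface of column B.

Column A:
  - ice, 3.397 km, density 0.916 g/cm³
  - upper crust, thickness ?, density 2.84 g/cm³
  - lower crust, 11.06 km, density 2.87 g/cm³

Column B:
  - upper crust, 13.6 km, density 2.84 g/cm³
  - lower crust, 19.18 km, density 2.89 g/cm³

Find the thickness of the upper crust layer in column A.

12.3 km

Take the compensation level at the base of the deeper column (depth z_c below the surface of column A) and equate Σ ρ_i t_i down to z_c; mantle fills any gap and the z_c terms cancel.
Column A: 3.397×0.916 + x×2.84 + 11.06×2.87 + (z_c − 14.457 − x)×3.29
Column B: 1.358×0 + 13.6×2.84 + 19.18×2.89 + (z_c − 1.358 − 32.78)×3.29
The z_c×3.29 term appears on both sides and cancels. Collect the known terms of each column as K = Σ(ρt)_known − 3.29 × (depth of known layers): K_A = 34.853852 − 3.29×14.457 = −12.709678; K_B = 94.0542 − 3.29×(1.358 + 32.78) = −18.25982.
Balance: K_A − x×(3.29 − 2.84) = K_B, so x = (K_A − K_B)/(3.29 − 2.84) = 5.55014/0.45 = 12.3 km.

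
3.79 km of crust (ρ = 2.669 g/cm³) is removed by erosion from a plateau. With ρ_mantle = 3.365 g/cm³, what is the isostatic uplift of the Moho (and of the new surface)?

Unloading: uplift u = e ρ_c/ρ_m = 3.79 km × 2.669/3.365 = 3.01 km.

3.01 km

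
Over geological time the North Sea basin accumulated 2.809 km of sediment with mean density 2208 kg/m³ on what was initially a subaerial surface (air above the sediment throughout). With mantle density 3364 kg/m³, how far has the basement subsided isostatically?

1.84 km

Subaerial load: s = t ρ_sed / ρ_m = 2.809 km × 2208/3364 = 1.84 km.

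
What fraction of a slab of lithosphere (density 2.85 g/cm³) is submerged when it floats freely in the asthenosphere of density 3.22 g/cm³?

88.5%

Submerged fraction = ρ_obj/ρ_fluid = 2.85/3.22 = 88.5%.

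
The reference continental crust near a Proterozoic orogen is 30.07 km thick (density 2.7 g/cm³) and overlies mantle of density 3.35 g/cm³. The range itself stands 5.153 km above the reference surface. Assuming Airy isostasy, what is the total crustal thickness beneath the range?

Root depth r = h ρ_c / (ρ_m − ρ_c) = 5.153 km × 2.7 / 0.65 = 21.4 km.
Total thickness = T + h + r = 30.07 km + 5.153 km + 21.4 km = 56.6 km.

56.6 km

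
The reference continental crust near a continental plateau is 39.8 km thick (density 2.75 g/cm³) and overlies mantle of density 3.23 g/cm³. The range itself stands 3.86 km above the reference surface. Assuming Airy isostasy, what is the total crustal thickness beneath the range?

65.8 km

Root depth r = h ρ_c / (ρ_m − ρ_c) = 3.86 km × 2.75 / 0.48 = 22.11 km.
Total thickness = T + h + r = 39.8 km + 3.86 km + 22.11 km = 65.8 km.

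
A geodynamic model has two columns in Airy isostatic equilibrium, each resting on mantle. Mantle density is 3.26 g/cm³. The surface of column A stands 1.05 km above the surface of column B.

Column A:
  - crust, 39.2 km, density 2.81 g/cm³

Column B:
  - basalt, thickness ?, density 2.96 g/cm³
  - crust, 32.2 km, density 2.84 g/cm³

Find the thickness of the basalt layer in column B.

2.31 km

Take the compensation level at the base of the deeper column (depth z_c below the surface of column A) and equate Σ ρ_i t_i down to z_c; mantle fills any gap and the z_c terms cancel.
Column A: 39.2×2.81 + (z_c − 39.2)×3.26
Column B: 1.05×0 + x×2.96 + 32.2×2.84 + (z_c − 1.05 − 32.2 − x)×3.26
The z_c×3.26 term appears on both sides and cancels. Collect the known terms of each column as K = Σ(ρt)_known − 3.26 × (depth of known layers): K_A = 110.152 − 3.26×39.2 = −17.64; K_B = 91.448 − 3.26×(1.05 + 32.2) = −16.947.
Balance: K_A = K_B − x×(3.26 − 2.96), so x = (K_B − K_A)/(3.26 − 2.96) = 0.693/0.3 = 2.31 km.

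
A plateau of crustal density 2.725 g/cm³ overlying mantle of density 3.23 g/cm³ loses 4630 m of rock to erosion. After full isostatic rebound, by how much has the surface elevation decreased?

724 m

Rebound u = e ρ_c/ρ_m = 4630 m × 2.725/3.23 = 3906 m.
Net surface drop = e − u = 4630 m − 3906 m = e (ρ_m − ρ_c)/ρ_m = 724 m.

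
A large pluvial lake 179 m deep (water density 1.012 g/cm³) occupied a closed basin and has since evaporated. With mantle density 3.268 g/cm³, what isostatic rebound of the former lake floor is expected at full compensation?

u = d ρ_w/ρ_m = 179 m × 1.012/3.268 = 55.4 m.

55.4 m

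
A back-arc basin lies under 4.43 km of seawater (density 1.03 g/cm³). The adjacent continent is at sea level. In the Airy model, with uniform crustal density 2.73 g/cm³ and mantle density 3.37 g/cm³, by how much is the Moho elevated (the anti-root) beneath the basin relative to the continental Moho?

Isostatic balance requires: replacing crust with seawater at the top is compensated by replacing crust with mantle at the base: d (ρ_c − ρ_w) = a (ρ_m − ρ_c).
a = d (ρ_c − ρ_w)/(ρ_m − ρ_c) = 4.43 km × 1.7/0.64 = 11.8 km.

11.8 km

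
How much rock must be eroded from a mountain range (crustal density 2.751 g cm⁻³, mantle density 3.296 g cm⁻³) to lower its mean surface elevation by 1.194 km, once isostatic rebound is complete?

Net drop Δ = e − u = e − e ρ_c/ρ_m = e (ρ_m − ρ_c)/ρ_m.
e = Δ ρ_m/(ρ_m − ρ_c) = 1.194 km × 3.296/0.545 = 7.22 km.

7.22 km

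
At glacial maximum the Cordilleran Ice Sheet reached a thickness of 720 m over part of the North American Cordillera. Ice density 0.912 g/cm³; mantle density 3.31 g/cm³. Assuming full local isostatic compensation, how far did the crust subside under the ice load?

198 m

Equating mass per unit area of the two columns: the ice load ρ_ice t is balanced by mantle displaced below, ρ_m s.
s = t ρ_ice / ρ_m = 720 m × 0.912/3.31 = 198 m.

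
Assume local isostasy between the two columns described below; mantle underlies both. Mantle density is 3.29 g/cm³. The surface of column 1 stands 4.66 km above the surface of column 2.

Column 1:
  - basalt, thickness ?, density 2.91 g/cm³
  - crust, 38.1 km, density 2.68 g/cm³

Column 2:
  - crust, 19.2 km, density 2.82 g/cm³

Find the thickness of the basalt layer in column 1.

Take the compensation level at the base of the deeper column (depth z_c below the surface of column 1) and equate Σ ρ_i t_i down to z_c; mantle fills any gap and the z_c terms cancel.
Column 1: x×2.91 + 38.1×2.68 + (z_c − 38.1 − x)×3.29
Column 2: 4.66×0 + 19.2×2.82 + (z_c − 4.66 − 19.2)×3.29
The z_c×3.29 term appears on both sides and cancels. Collect the known terms of each column as K = Σ(ρt)_known − 3.29 × (depth of known layers): K_1 = 102.108 − 3.29×38.1 = −23.241; K_2 = 54.144 − 3.29×(4.66 + 19.2) = −24.3554.
Balance: K_1 − x×(3.29 − 2.91) = K_2, so x = (K_1 − K_2)/(3.29 − 2.91) = 1.1144/0.38 = 2.93 km.

2.93 km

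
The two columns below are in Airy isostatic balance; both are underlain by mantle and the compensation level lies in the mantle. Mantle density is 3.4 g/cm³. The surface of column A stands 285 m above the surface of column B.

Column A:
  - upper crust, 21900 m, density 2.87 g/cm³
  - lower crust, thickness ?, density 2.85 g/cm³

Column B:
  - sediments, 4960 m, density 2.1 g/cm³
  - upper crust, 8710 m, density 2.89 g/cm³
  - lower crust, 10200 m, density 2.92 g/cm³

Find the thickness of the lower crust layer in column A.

Take the compensation level at the base of the deeper column (depth z_c below the surface of column A) and equate Σ ρ_i t_i down to z_c; mantle fills any gap and the z_c terms cancel.
Column A: 21900×2.87 + x×2.85 + (z_c − 21900 − x)×3.4
Column B: 285×0 + 4960×2.1 + 8710×2.89 + 10200×2.92 + (z_c − 285 − 23870)×3.4
The z_c×3.4 term appears on both sides and cancels. Collect the known terms of each column as K = Σ(ρt)_known − 3.4 × (depth of known layers): K_A = 62853 − 3.4×21900 = −11607; K_B = 65371.9 − 3.4×(285 + 23870) = −16755.1.
Balance: K_A − x×(3.4 − 2.85) = K_B, so x = (K_A − K_B)/(3.4 − 2.85) = 5148.1/0.55 = 9360 m.

9360 m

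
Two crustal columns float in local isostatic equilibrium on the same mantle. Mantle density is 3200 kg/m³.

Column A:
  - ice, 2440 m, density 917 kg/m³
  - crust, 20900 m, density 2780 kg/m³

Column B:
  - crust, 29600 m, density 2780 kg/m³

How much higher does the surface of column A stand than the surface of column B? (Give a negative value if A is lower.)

For any compensation level in the mantle, the mantle terms cancel and isostasy reduces to e = (Σt_A − Σt_B) − (Σ(ρt)_A − Σ(ρt)_B) / ρ_m.
Σt_A = 23340 m; Σt_B = 29600 m; Σ(ρt)_A = 60339480; Σ(ρt)_B = 82288000 (in m·kg/m³).
e = (23340 − 29600) − (60339480 − 82288000) / 3200 = 599 m.

599 m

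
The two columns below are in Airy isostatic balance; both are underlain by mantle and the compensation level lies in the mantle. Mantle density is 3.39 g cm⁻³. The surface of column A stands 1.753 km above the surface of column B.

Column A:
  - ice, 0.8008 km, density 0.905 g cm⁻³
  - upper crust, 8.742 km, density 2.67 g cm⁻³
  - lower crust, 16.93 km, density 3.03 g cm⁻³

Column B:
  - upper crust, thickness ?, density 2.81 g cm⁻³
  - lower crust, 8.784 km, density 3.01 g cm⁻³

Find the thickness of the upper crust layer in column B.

Take the compensation level at the base of the deeper column (depth z_c below the surface of column A) and equate Σ ρ_i t_i down to z_c; mantle fills any gap and the z_c terms cancel.
Column A: 0.8008×0.905 + 8.742×2.67 + 16.93×3.03 + (z_c − 26.4728)×3.39
Column B: 1.753×0 + x×2.81 + 8.784×3.01 + (z_c − 1.753 − 8.784 − x)×3.39
The z_c×3.39 term appears on both sides and cancels. Collect the known terms of each column as K = Σ(ρt)_known − 3.39 × (depth of known layers): K_A = 75.363764 − 3.39×26.4728 = −14.379028; K_B = 26.43984 − 3.39×(1.753 + 8.784) = −9.28059.
Balance: K_A = K_B − x×(3.39 − 2.81), so x = (K_B − K_A)/(3.39 − 2.81) = 5.09844/0.58 = 8.79 km.

8.79 km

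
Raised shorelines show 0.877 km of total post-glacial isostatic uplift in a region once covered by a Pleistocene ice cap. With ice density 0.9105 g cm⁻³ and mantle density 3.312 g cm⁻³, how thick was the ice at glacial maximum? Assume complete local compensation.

u = t ρ_ice/ρ_m → t = u ρ_m/ρ_ice = 0.877 km × 3.312/0.9105 = 3.19 km.

3.19 km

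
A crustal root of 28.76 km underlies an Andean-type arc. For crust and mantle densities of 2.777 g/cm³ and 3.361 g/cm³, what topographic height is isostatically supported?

In Airy isostatic equilibrium: ρ_c h = (ρ_m − ρ_c) r.
h = r (ρ_m − ρ_c) / ρ_c = 28.76 km × (3.361 − 2.777) / 2.777 = 6.05 km.

6.05 km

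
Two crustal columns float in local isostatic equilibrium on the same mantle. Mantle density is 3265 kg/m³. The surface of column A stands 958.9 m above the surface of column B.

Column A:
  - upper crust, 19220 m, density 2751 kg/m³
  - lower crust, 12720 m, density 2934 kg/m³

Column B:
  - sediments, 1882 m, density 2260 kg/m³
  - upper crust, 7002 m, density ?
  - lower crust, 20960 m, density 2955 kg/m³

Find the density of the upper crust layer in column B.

2900 kg/m³

Take the compensation level at the base of the deeper column (depth z_c below the surface of column A) and equate Σ ρ_i t_i down to z_c; mantle fills any gap and the z_c terms cancel.
Column A: 19220×2751 + 12720×2934 + (z_c − 31940)×3265
Column B: 958.9×0 + 1882×2260 + 7002×ρ + 20960×2955 + (z_c − 958.9 − 29844)×3265
The z_c×3265 term appears on both sides and cancels. Collect the known terms of each column as K = Σ(ρt)_known − 3265 × (depth of known layers): K_A = 90194700 − 3265×31940 = −14089400; K_B = 66190120 − 3265×(958.9 + 29844) = −34381348.5.
Balance: K_A = K_B + 7002×ρ, so ρ = (K_A − K_B)/7002 = 20291900/7002 = 2900 kg/m³.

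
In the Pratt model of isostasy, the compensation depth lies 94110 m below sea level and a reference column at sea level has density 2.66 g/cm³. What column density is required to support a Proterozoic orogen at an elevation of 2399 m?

2.59 g/cm³

Pratt balance: ρ_ref D = ρ (D + h).
ρ = ρ_ref D/(D + h) = 2.66 × 94110 m/(94110 m + 2399 m) = 2.59 g/cm³.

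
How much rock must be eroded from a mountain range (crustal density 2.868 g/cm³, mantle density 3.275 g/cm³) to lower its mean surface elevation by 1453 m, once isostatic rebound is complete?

Net drop Δ = e − u = e − e ρ_c/ρ_m = e (ρ_m − ρ_c)/ρ_m.
e = Δ ρ_m/(ρ_m − ρ_c) = 1453 m × 3.275/0.407 = 11700 m.

11700 m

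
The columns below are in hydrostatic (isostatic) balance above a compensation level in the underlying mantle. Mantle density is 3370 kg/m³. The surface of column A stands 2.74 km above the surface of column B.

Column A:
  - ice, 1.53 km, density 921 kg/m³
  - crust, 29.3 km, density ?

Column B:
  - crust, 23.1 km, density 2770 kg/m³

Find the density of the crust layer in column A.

Take the compensation level at the base of the deeper column (depth z_c below the surface of column A) and equate Σ ρ_i t_i down to z_c; mantle fills any gap and the z_c terms cancel.
Column A: 1.53×921 + 29.3×ρ + (z_c − 30.83)×3370
Column B: 2.74×0 + 23.1×2770 + (z_c − 2.74 − 23.1)×3370
The z_c×3370 term appears on both sides and cancels. Collect the known terms of each column as K = Σ(ρt)_known − 3370 × (depth of known layers): K_A = 1409.13 − 3370×30.83 = −102487.97; K_B = 63987 − 3370×(2.74 + 23.1) = −23093.8.
Balance: K_A + 29.3×ρ = K_B, so ρ = (K_B − K_A)/29.3 = 79394.2/29.3 = 2710 kg/m³.

2710 kg/m³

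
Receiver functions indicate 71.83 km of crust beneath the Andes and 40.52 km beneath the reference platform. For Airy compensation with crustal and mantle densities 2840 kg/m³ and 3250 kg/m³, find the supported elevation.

3.95 km

Excess crust Δ = 71.83 km − 40.52 km = 31.31 km, split between elevation h and root r with h + r = Δ.
Airy balance ρ_c h = (ρ_m − ρ_c) r gives r = h ρ_c/(ρ_m − ρ_c), so h (1 + ρ_c/(ρ_m − ρ_c)) = Δ, i.e. h = Δ (ρ_m − ρ_c)/ρ_m.
h = 31.31 km × 410/3250 = 3.95 km.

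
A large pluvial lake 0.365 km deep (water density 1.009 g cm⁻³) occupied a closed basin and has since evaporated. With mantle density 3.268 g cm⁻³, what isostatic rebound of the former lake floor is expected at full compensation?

u = d ρ_w/ρ_m = 0.365 km × 1.009/3.268 = 0.113 km.

0.113 km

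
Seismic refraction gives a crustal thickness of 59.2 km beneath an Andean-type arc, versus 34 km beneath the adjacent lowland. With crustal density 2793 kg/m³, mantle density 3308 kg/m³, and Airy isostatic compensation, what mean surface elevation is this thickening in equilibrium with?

Excess crust Δ = 59.2 km − 34 km = 25.2 km, split between elevation h and root r with h + r = Δ.
Airy balance ρ_c h = (ρ_m − ρ_c) r gives r = h ρ_c/(ρ_m − ρ_c), so h (1 + ρ_c/(ρ_m − ρ_c)) = Δ, i.e. h = Δ (ρ_m − ρ_c)/ρ_m.
h = 25.2 km × 515/3308 = 3.92 km.

3.92 km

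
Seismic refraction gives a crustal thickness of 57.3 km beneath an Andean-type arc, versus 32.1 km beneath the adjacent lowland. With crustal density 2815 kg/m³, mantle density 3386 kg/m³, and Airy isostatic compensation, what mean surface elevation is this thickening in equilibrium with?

Excess crust Δ = 57.3 km − 32.1 km = 25.2 km, split between elevation h and root r with h + r = Δ.
Airy balance ρ_c h = (ρ_m − ρ_c) r gives r = h ρ_c/(ρ_m − ρ_c), so h (1 + ρ_c/(ρ_m − ρ_c)) = Δ, i.e. h = Δ (ρ_m − ρ_c)/ρ_m.
h = 25.2 km × 571/3386 = 4.25 km.

4.25 km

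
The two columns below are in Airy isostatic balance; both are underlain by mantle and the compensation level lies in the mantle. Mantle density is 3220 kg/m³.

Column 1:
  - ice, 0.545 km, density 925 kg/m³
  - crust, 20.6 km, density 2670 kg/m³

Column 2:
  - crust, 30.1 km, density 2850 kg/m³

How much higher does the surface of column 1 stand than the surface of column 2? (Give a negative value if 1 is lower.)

0.448 km

For any compensation level in the mantle, the mantle terms cancel and isostasy reduces to e = (Σt_1 − Σt_2) − (Σ(ρt)_1 − Σ(ρt)_2) / ρ_m.
Σt_1 = 21.145 km; Σt_2 = 30.1 km; Σ(ρt)_1 = 55506.125; Σ(ρt)_2 = 85785 (in km·kg/m³).
e = (21.145 − 30.1) − (55506.125 − 85785) / 3220 = 0.448 km.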